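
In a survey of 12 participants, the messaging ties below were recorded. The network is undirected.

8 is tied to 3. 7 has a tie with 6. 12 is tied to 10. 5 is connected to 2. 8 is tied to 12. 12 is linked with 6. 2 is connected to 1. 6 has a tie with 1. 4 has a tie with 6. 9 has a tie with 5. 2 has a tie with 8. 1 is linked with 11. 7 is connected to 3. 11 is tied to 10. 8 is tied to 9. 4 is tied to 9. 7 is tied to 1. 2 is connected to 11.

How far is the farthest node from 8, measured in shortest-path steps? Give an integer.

Distances from 8: 1:2, 2:1, 3:1, 4:2, 5:2, 6:2, 7:2, 9:1, 10:2, 11:2, 12:1.
The largest is 2 (to 7, 10, 6, 4, 5, 1, and 11), so the eccentricity of 8 is 2.

2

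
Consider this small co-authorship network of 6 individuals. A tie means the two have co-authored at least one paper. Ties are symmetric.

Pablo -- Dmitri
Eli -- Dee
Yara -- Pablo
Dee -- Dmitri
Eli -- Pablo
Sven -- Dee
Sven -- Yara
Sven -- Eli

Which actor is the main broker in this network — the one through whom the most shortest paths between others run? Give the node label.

Pablo

Unnormalized betweenness of each node: Dee:3/2, Dmitri:1/2, Eli:1, Pablo:2, Sven:3/2, Yara:1/2.
Pablo has the largest value, 2, making it the main broker — the node through which the most shortest paths run.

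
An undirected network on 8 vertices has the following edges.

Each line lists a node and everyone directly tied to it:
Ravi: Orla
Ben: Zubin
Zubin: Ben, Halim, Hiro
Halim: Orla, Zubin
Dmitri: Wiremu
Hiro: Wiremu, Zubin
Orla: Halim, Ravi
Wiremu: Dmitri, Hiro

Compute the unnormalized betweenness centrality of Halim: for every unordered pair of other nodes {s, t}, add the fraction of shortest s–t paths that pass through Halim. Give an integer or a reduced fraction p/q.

10

Pairs whose geodesics pass through Halim — Orla–Ben: 1; Orla–Zubin: 1; Orla–Hiro: 1; Orla–Dmitri: 1; Orla–Wiremu: 1; Ben–Ravi: 1; Ravi–Zubin: 1; Ravi–Hiro: 1; Ravi–Dmitri: 1; Ravi–Wiremu: 1.
All other pairs contribute 0.
Summing the contributions gives betweenness(Halim) = 10.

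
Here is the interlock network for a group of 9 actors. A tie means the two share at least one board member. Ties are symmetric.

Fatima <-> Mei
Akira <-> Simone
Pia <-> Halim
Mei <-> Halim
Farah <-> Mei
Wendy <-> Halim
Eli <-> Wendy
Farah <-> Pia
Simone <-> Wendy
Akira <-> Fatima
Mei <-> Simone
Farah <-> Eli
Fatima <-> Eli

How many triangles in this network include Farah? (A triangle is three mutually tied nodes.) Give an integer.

0

Farah's neighbors are Eli, Mei, and Pia, but none of them are tied to each other, so no triangle contains Farah.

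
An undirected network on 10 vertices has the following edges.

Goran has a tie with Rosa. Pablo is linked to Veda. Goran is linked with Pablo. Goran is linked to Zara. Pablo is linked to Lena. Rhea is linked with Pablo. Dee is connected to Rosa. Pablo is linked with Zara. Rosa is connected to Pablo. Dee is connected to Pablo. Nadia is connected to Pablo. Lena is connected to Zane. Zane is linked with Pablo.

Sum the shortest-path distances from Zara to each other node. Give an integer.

Distances from Zara: Dee:2, Goran:1, Lena:2, Nadia:2, Pablo:1, Rhea:2, Rosa:2, Veda:2, Zane:2.
Sum = 2 + 1 + 2 + 2 + 1 + 2 + 2 + 2 + 2 = 16.

16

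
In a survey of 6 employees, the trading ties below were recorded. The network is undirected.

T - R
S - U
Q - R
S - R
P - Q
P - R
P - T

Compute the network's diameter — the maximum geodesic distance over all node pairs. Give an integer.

Eccentricity of each node (its greatest distance to any other): P:3, Q:3, R:2, S:2, T:3, U:3.
The maximum eccentricity is 3, realized for instance by the pair U–Q via U – S – R – Q. So the diameter is 3.

3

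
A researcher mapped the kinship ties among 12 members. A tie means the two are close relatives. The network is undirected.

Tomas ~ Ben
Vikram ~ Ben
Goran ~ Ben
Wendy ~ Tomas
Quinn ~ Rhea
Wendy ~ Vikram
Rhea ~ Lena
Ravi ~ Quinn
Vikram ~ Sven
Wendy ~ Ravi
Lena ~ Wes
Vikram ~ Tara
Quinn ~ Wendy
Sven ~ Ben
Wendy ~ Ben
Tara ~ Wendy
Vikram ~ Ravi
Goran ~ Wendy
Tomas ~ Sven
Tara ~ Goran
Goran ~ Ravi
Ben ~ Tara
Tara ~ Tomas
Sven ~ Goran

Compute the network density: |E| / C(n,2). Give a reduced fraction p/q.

4/11

There are 24 edges and 12 nodes, so the maximum possible is C(12,2) = 66.
Density = 24/66 = 4/11.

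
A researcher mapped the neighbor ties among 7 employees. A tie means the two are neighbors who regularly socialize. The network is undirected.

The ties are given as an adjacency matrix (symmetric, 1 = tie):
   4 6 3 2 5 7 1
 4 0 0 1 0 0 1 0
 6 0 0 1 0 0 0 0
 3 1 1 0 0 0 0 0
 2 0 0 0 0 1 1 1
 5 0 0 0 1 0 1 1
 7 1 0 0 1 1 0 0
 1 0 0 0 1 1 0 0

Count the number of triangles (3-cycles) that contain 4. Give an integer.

4's neighbors are 3 and 7, but none of them are tied to each other, so no triangle contains 4.

0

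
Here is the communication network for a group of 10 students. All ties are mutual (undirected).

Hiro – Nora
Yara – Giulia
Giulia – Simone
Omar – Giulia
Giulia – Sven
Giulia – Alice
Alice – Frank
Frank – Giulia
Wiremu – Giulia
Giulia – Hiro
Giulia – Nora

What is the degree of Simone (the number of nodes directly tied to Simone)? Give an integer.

1

Simone is directly tied to Giulia. That is 1 neighbor, so the degree of Simone is 1.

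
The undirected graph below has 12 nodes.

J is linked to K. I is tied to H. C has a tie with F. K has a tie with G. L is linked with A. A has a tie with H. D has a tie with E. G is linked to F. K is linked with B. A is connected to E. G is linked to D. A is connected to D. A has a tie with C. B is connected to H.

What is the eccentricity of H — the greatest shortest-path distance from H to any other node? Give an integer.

3

Distances from H: A:1, B:1, C:2, D:2, E:2, F:3, G:3, I:1, J:3, K:2, L:2.
The largest is 3 (to J, G, and F), so the eccentricity of H is 3.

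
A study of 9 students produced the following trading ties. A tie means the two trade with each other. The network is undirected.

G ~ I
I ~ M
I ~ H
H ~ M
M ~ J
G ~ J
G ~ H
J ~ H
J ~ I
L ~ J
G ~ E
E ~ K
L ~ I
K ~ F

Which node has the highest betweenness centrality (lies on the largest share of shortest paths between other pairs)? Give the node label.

Unnormalized betweenness of each node: E:12, F:0, G:15, H:4/3, I:13/3, J:13/3, K:7, L:0, M:0.
G has the largest value, 15, making it the main broker — the node through which the most shortest paths run.

G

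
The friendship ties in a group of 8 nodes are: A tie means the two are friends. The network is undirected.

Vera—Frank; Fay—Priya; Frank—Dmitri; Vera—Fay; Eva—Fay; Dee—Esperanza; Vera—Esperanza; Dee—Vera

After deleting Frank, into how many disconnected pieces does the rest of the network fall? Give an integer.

2

Without Frank, the remaining ties split the others into: {Dee, Esperanza, Eva, Fay, Priya, Vera}; {Dmitri}.
That's 2 separate components.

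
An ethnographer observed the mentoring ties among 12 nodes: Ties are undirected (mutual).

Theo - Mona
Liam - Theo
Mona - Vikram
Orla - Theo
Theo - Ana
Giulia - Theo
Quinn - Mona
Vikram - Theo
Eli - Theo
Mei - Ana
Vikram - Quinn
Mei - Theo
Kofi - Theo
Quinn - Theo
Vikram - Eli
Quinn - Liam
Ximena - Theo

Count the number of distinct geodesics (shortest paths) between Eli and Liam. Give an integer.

The shortest distance is 2, and the only length-2 path is Eli–Theo–Liam. So there is exactly 1 shortest path.

1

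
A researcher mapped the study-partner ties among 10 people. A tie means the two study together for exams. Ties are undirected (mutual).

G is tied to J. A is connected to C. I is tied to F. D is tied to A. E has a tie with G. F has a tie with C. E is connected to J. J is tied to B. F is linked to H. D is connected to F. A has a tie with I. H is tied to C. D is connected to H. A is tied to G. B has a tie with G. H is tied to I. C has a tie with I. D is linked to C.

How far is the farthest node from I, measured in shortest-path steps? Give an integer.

Distances from I: A:1, B:3, C:1, D:2, E:3, F:1, G:2, H:1, J:3.
The largest is 3 (to B, J, and E), so the eccentricity of I is 3.

3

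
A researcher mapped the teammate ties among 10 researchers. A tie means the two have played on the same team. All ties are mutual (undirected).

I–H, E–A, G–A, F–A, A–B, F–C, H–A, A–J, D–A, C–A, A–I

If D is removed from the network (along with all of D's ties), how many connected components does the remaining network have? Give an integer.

D's neighbors (A) remain reachable from one another through other ties, so the rest of the network stays in one piece.

1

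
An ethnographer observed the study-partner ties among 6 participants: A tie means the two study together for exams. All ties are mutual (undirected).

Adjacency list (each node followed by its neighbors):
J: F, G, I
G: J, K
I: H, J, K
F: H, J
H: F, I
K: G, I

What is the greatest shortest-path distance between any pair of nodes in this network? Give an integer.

3

Eccentricity of each node (its greatest distance to any other): F:3, G:3, H:3, I:2, J:2, K:3.
The maximum eccentricity is 3, realized for instance by the pair K–F via K – I – J – F. So the diameter is 3.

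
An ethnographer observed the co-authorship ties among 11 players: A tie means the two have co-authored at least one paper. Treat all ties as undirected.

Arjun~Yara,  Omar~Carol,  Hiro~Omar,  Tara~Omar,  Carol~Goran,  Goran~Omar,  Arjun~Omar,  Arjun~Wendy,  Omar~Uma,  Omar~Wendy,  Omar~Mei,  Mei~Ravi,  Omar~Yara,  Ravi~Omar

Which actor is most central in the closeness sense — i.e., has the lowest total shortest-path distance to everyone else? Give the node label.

Farness (sum of distances to all others) for each node — Arjun:17, Carol:18, Goran:18, Hiro:19, Mei:18, Omar:10, Ravi:18, Tara:19, Uma:19, Wendy:18, Yara:18.
The smallest farness is 10, for Omar, so Omar has the highest closeness.

Omar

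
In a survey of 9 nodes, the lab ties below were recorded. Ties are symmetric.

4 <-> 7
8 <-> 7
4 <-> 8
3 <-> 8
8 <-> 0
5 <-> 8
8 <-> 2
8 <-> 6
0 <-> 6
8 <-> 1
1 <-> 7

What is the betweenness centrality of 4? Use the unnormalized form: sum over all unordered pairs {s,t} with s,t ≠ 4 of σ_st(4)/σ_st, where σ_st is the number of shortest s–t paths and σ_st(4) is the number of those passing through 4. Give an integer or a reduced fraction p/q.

0

No shortest path between any pair of other nodes passes through 4.
Summing the contributions gives betweenness(4) = 0.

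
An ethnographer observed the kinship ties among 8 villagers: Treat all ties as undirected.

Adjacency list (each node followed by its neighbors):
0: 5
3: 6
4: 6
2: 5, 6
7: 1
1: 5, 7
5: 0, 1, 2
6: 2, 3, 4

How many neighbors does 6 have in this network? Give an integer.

6 is directly tied to 2, 3, and 4. That is 3 neighbors, so the degree of 6 is 3.

3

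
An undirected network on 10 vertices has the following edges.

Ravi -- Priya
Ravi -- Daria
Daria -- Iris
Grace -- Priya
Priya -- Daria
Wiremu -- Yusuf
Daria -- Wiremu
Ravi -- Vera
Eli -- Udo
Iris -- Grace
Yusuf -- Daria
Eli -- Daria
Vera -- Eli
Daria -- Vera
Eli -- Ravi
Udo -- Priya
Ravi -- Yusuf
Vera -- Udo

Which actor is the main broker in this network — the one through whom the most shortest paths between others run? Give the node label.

Daria

Unnormalized betweenness of each node: Daria:193/12, Eli:19/12, Grace:3/4, Iris:11/6, Priya:7, Ravi:7/2, Udo:7/6, Vera:19/12, Wiremu:0, Yusuf:1/2.
Daria has the largest value, 193/12, making it the main broker — the node through which the most shortest paths run.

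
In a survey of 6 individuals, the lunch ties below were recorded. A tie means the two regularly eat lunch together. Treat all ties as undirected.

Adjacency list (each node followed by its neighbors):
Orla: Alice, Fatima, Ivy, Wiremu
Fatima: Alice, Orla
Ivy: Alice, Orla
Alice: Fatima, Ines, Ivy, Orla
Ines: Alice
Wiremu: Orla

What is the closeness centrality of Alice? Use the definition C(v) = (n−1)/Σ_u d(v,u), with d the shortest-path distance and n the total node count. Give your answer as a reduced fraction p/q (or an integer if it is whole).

Distances from Alice: Fatima:1, Ines:1, Ivy:1, Orla:1, Wiremu:2. Sum = 6.
n = 6, so closeness = 5/6.

5/6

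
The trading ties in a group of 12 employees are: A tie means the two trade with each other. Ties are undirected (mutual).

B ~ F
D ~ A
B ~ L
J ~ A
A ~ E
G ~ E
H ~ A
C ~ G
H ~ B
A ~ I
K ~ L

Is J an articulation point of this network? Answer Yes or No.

Even without J, every remaining node can still reach every other (the residual graph is connected), so J is not a cut vertex.

No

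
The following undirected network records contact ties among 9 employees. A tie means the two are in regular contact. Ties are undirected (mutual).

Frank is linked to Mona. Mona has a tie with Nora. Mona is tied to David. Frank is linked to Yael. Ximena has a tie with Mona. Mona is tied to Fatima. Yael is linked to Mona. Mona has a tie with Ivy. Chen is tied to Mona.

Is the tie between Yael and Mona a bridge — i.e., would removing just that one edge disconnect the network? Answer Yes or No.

Even without that edge, Yael still reaches Mona via Yael – Frank – Mona, so the network stays connected. Not a bridge.

No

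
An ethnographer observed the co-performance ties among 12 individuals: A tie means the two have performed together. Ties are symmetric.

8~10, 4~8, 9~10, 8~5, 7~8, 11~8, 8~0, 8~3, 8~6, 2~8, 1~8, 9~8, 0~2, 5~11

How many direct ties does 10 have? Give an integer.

10 is directly tied to 8 and 9. That is 2 neighbors, so the degree of 10 is 2.

2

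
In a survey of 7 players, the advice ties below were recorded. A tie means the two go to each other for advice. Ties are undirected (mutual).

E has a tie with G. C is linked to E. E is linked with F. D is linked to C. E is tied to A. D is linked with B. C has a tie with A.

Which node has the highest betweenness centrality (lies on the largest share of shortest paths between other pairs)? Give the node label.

E

Unnormalized betweenness of each node: A:0, B:0, C:8, D:5, E:9, F:0, G:0.
E has the largest value, 9, making it the main broker — the node through which the most shortest paths run.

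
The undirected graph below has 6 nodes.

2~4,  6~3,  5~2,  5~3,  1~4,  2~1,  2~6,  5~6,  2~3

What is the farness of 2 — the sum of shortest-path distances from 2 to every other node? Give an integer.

5

Distances from 2: 1:1, 3:1, 4:1, 5:1, 6:1.
Sum = 1 + 1 + 1 + 1 + 1 = 5.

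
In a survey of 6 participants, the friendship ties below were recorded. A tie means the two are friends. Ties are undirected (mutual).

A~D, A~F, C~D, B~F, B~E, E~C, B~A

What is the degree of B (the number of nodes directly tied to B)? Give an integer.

B is directly tied to A, E, and F. That is 3 neighbors, so the degree of B is 3.

3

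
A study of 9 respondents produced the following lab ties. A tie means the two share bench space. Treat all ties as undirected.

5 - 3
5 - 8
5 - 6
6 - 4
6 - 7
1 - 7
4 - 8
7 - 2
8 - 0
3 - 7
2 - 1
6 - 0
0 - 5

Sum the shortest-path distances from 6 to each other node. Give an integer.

12

Distances from 6: 0:1, 1:2, 2:2, 3:2, 4:1, 5:1, 7:1, 8:2.
Sum = 1 + 2 + 2 + 2 + 1 + 1 + 1 + 2 = 12.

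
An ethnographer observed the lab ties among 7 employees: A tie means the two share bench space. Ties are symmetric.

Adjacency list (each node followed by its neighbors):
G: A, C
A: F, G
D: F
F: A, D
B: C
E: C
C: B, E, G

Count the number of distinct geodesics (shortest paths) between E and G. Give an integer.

1

The shortest distance is 2, and the only length-2 path is E–C–G. So there is exactly 1 shortest path.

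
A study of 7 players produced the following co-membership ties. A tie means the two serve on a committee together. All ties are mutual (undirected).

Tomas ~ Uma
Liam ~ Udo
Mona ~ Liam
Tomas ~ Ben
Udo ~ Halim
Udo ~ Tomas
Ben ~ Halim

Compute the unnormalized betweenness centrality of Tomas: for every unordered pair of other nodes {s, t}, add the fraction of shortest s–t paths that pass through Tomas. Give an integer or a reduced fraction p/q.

Pairs whose geodesics pass through Tomas — Liam–Uma: 1; Liam–Ben: 1/2; Halim–Uma: 2/2; Udo–Uma: 1; Udo–Ben: 1/2; Uma–Mona: 1; Uma–Ben: 1; Mona–Ben: 1/2.
All other pairs contribute 0.
Summing the contributions gives betweenness(Tomas) = 13/2.

13/2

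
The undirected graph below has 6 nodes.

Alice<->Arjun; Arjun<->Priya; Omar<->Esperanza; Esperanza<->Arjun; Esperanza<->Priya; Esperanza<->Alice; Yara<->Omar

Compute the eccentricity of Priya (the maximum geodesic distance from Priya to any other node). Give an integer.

Distances from Priya: Alice:2, Arjun:1, Esperanza:1, Omar:2, Yara:3.
The largest is 3 (to Yara), so the eccentricity of Priya is 3.

3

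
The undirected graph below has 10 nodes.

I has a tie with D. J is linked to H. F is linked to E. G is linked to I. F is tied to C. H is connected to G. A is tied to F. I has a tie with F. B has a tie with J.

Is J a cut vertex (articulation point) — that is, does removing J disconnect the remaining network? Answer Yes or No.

Removing J leaves {A, C, D, E, F, G, H, and I} with no path to {B}, so the network splits into 2 components. J is a cut vertex.

Yes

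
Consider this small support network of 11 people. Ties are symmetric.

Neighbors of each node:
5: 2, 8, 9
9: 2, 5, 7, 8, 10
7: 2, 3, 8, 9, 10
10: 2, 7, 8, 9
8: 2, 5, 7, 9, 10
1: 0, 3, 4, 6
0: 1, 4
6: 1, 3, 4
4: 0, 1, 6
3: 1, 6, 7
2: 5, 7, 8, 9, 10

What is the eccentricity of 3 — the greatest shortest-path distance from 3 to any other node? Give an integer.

Distances from 3: 0:2, 1:1, 2:2, 4:2, 5:3, 6:1, 7:1, 8:2, 9:2, 10:2.
The largest is 3 (to 5), so the eccentricity of 3 is 3.

3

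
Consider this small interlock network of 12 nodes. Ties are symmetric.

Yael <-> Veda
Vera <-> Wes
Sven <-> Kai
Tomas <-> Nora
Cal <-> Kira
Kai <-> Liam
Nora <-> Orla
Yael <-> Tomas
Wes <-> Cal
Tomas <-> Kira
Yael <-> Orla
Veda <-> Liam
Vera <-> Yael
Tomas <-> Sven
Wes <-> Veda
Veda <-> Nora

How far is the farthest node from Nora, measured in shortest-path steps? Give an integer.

Distances from Nora: Cal:3, Kai:3, Kira:2, Liam:2, Orla:1, Sven:2, Tomas:1, Veda:1, Vera:3, Wes:2, Yael:2.
The largest is 3 (to Vera, Cal, and Kai), so the eccentricity of Nora is 3.

3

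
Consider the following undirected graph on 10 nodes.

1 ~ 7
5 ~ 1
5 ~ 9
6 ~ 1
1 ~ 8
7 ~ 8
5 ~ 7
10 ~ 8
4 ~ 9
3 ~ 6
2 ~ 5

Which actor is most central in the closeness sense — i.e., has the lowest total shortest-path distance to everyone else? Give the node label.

1

Farness (sum of distances to all others) for each node — 1:15, 2:24, 3:29, 4:30, 5:16, 6:21, 7:17, 8:20, 9:22, 10:28.
The smallest farness is 15, for 1, so 1 has the highest closeness.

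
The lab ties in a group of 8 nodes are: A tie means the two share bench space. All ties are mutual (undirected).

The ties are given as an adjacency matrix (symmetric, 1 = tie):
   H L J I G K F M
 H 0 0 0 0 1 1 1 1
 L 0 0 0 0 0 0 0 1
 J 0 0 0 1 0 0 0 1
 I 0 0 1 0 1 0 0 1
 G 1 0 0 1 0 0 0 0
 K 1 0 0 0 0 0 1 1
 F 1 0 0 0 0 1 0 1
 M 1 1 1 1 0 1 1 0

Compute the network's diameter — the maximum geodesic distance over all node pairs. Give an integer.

3

Eccentricity of each node (its greatest distance to any other): F:2, G:3, H:2, I:2, J:2, K:2, L:3, M:2.
The maximum eccentricity is 3, realized for instance by the pair L–G via L – M – H – G. So the diameter is 3.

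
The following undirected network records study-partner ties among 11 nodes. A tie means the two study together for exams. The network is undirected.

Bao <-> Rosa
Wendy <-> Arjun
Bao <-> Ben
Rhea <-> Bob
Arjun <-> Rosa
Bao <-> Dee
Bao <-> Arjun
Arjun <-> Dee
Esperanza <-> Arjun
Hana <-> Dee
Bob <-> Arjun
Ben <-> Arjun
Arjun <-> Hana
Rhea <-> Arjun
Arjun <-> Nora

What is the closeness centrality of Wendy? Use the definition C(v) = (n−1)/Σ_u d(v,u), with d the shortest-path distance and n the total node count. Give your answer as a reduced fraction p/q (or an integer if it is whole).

Distances from Wendy: Arjun:1, Bao:2, Ben:2, Bob:2, Dee:2, Esperanza:2, Hana:2, Nora:2, Rhea:2, Rosa:2. Sum = 19.
n = 11, so closeness = 10/19.

10/19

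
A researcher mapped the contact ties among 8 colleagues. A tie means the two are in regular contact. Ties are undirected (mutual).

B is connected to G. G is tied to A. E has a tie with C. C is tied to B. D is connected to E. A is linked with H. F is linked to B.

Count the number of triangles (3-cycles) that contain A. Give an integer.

A's neighbors are G and H, but none of them are tied to each other, so no triangle contains A.

0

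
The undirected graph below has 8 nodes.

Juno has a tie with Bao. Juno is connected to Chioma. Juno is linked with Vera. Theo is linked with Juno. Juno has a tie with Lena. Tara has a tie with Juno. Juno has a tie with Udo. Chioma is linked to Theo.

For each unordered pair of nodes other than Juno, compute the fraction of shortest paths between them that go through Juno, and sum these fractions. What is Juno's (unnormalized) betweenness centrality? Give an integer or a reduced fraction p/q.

Pairs whose geodesics pass through Juno — Tara–Theo: 1; Tara–Chioma: 1; Tara–Bao: 1; Tara–Udo: 1; Tara–Vera: 1; Tara–Lena: 1; Theo–Bao: 1; Theo–Udo: 1; Theo–Vera: 1; Theo–Lena: 1; Chioma–Bao: 1; Chioma–Udo: 1; Chioma–Vera: 1; Chioma–Lena: 1 … (+6 more pairs).
All other pairs contribute 0.
Summing the contributions gives betweenness(Juno) = 20.

20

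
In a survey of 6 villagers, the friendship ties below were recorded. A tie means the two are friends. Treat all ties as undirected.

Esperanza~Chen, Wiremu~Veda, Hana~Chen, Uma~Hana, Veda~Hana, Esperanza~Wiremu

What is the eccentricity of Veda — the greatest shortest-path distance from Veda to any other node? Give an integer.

Distances from Veda: Chen:2, Esperanza:2, Hana:1, Uma:2, Wiremu:1.
The largest is 2 (to Uma, Chen, and Esperanza), so the eccentricity of Veda is 2.

2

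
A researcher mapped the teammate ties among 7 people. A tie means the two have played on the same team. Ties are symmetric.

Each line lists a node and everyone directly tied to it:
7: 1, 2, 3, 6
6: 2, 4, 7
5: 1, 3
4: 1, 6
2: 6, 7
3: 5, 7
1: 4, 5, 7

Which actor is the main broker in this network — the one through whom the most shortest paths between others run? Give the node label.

Unnormalized betweenness of each node: 1:23/6, 2:0, 3:4/3, 4:5/6, 5:5/6, 6:11/6, 7:19/3.
7 has the largest value, 19/3, making it the main broker — the node through which the most shortest paths run.

7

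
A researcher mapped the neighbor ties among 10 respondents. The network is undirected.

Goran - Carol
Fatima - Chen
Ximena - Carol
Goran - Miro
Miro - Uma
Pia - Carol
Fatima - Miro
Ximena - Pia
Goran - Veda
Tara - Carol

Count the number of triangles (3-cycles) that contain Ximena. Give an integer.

1

Ximena's neighbors: Carol and Pia.
Neighbor pairs that are themselves tied: Ximena–Carol–Pia. Each forms one triangle with Ximena, for 1 in total.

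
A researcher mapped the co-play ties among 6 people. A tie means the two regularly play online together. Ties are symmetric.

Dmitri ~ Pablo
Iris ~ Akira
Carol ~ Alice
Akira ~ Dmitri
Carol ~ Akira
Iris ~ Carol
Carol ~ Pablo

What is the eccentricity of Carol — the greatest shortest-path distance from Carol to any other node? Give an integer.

Distances from Carol: Akira:1, Alice:1, Dmitri:2, Iris:1, Pablo:1.
The largest is 2 (to Dmitri), so the eccentricity of Carol is 2.

2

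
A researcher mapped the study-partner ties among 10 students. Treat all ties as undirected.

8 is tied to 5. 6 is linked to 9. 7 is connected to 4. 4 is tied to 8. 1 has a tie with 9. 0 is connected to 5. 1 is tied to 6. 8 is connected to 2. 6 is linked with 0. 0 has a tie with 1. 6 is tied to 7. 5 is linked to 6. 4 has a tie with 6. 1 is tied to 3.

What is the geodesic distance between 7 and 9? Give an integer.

One shortest route is 7 – 6 – 9, which uses 2 edges, and 7 and 9 are not directly tied, so nothing shorter exists. So d(7,9) = 2.

2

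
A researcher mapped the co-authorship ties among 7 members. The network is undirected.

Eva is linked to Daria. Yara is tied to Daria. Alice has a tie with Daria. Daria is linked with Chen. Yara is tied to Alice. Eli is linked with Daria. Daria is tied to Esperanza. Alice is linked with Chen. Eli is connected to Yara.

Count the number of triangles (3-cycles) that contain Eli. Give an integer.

Eli's neighbors: Daria and Yara.
Neighbor pairs that are themselves tied: Eli–Daria–Yara. Each forms one triangle with Eli, for 1 in total.

1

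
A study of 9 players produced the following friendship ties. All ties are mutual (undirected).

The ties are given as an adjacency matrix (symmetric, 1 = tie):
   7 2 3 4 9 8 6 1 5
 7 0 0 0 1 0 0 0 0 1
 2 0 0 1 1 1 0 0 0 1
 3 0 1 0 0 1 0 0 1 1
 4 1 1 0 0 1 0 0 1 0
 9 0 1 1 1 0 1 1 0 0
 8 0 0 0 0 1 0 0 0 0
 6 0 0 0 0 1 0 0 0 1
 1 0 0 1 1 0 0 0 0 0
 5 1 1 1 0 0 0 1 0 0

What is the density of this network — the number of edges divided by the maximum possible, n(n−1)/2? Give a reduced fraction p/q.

There are 14 edges and 9 nodes, so the maximum possible is C(9,2) = 36.
Density = 14/36 = 7/18.

7/18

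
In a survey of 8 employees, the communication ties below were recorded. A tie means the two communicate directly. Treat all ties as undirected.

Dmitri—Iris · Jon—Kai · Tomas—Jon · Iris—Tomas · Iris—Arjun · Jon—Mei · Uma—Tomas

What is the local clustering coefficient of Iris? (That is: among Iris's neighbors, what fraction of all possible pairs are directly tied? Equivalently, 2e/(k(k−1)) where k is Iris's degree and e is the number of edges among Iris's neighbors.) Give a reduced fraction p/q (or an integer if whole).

Iris's neighbors: Arjun, Dmitri, and Tomas (k = 3).
Possible neighbor pairs: C(3,2) = 3. Edges among them: none → e = 0.
Clustering(Iris) = 0/3 = 0.

0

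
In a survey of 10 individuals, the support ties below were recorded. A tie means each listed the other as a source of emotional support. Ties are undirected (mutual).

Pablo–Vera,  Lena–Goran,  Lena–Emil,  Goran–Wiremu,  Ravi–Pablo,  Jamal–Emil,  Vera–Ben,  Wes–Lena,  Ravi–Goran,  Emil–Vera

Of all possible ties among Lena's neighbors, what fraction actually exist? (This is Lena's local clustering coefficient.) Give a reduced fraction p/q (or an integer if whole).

Lena's neighbors: Emil, Goran, and Wes (k = 3).
Possible neighbor pairs: C(3,2) = 3. Edges among them: none → e = 0.
Clustering(Lena) = 0/3 = 0.

0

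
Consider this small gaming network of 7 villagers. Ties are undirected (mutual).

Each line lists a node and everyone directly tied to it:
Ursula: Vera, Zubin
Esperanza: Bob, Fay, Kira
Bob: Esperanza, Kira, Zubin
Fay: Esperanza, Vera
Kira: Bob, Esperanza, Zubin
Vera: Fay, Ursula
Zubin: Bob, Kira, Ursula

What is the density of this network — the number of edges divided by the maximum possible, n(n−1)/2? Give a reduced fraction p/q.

There are 9 edges and 7 nodes, so the maximum possible is C(7,2) = 21.
Density = 9/21 = 3/7.

3/7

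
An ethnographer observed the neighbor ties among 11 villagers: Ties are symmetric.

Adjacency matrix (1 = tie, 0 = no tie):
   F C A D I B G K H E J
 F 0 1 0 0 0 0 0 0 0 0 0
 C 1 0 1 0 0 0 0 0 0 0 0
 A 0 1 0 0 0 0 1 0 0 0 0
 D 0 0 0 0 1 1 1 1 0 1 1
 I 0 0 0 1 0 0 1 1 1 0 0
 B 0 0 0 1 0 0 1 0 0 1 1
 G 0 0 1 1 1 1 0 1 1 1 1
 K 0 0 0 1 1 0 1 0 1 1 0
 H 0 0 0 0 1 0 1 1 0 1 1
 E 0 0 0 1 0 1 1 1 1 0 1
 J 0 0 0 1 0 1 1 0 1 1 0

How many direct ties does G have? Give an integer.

8

G is directly tied to A, B, D, E, H, I, J, and K. That is 8 neighbors, so the degree of G is 8.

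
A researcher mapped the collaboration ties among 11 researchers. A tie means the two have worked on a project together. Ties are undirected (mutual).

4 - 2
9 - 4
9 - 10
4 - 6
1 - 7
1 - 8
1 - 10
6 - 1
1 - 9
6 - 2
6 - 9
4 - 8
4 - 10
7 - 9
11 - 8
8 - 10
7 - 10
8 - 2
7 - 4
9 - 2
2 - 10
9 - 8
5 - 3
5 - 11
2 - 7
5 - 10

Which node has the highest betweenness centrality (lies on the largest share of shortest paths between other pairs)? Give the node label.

10

Unnormalized betweenness of each node: 1:28/15, 2:28/15, 3:0, 4:28/15, 5:29/3, 6:2/5, 7:2/5, 8:101/15, 9:34/15, 10:209/15, 11:1.
10 has the largest value, 209/15, making it the main broker — the node through which the most shortest paths run.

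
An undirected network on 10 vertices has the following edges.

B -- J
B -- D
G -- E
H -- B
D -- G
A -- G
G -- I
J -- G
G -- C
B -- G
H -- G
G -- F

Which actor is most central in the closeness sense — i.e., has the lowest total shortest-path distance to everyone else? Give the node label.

Farness (sum of distances to all others) for each node — A:17, B:14, C:17, D:16, E:17, F:17, G:9, H:16, I:17, J:16.
The smallest farness is 9, for G, so G has the highest closeness.

G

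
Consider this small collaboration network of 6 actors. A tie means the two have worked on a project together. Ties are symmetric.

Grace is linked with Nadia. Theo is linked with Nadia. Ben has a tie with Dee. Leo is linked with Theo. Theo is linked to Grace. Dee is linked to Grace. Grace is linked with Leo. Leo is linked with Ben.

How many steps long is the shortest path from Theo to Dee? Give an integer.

2

One shortest route is Theo – Grace – Dee, which uses 2 edges, and Theo and Dee are not directly tied, so nothing shorter exists. So d(Theo,Dee) = 2.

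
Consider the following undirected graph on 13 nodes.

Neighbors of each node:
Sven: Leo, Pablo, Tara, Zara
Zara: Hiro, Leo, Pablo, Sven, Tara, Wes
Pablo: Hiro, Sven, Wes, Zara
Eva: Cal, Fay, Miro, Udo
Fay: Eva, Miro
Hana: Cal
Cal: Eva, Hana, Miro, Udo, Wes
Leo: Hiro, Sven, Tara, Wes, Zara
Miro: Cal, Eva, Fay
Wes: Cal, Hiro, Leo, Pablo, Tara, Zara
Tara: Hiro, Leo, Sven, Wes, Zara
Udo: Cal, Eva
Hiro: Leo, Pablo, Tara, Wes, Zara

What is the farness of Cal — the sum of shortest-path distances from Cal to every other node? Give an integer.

20

Distances from Cal: Eva:1, Fay:2, Hana:1, Hiro:2, Leo:2, Miro:1, Pablo:2, Sven:3, Tara:2, Udo:1, Wes:1, Zara:2.
Sum = 1 + 2 + 1 + 2 + 2 + 1 + 2 + 3 + 2 + 1 + 1 + 2 = 20.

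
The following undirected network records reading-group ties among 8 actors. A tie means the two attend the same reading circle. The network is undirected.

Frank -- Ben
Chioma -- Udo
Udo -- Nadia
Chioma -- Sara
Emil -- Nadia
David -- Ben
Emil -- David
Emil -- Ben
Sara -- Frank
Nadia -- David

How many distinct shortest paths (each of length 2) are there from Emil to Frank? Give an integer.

1

The shortest distance is 2, and the only length-2 path is Emil–Ben–Frank. So there is exactly 1 shortest path.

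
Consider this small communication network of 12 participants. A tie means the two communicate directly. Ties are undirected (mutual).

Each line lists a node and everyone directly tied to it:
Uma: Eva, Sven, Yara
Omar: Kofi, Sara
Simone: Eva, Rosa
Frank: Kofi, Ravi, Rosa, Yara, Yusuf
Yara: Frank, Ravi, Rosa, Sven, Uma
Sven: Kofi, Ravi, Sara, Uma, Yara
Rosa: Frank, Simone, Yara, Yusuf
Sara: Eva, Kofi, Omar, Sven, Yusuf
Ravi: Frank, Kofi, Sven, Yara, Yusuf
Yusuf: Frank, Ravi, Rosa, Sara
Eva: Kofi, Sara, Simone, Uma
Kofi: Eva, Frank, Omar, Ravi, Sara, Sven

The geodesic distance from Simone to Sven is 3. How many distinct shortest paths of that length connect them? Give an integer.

The shortest distance is 3. The length-3 paths are: Simone–Rosa–Yara–Sven; Simone–Eva–Uma–Sven; Simone–Eva–Sara–Sven; Simone–Eva–Kofi–Sven.
That gives 4 distinct shortest paths.

4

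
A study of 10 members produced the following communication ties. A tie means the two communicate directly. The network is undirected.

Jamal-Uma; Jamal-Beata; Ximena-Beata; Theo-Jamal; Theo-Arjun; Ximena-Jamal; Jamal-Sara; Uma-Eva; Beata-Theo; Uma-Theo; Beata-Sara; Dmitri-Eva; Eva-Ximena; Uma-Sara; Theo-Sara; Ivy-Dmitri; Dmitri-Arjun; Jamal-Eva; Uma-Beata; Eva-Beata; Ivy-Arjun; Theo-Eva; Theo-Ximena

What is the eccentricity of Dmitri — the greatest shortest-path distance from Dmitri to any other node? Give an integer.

Distances from Dmitri: Arjun:1, Beata:2, Eva:1, Ivy:1, Jamal:2, Sara:3, Theo:2, Uma:2, Ximena:2.
The largest is 3 (to Sara), so the eccentricity of Dmitri is 3.

3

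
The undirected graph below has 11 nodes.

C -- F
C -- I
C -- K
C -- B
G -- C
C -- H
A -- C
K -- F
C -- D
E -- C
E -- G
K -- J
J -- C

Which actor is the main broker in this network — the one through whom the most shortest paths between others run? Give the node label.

C

Unnormalized betweenness of each node: A:0, B:0, C:83/2, D:0, E:0, F:0, G:0, H:0, I:0, J:0, K:1/2.
C has the largest value, 83/2, making it the main broker — the node through which the most shortest paths run.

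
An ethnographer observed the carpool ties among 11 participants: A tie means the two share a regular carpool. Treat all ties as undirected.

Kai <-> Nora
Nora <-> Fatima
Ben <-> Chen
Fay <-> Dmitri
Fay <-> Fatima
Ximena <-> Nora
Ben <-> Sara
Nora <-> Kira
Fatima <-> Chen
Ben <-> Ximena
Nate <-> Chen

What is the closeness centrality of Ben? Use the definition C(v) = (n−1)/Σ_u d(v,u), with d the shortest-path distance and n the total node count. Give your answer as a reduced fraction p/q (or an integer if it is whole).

Distances from Ben: Chen:1, Dmitri:4, Fatima:2, Fay:3, Kai:3, Kira:3, Nate:2, Nora:2, Sara:1, Ximena:1. Sum = 22.
n = 11, so closeness = 10/22 = 5/11.

5/11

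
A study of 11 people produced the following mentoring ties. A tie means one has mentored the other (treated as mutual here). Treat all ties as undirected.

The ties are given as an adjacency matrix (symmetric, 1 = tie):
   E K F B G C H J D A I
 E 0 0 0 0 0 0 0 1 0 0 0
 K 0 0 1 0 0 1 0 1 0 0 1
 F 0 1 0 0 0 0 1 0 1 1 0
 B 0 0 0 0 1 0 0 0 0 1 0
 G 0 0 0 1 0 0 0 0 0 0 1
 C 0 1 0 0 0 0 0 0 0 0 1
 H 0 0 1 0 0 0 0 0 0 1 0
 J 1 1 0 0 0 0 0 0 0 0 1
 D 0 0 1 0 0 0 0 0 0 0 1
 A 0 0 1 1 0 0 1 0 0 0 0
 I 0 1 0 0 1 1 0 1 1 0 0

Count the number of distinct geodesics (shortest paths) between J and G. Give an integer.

1

The shortest distance is 2, and the only length-2 path is J–I–G. So there is exactly 1 shortest path.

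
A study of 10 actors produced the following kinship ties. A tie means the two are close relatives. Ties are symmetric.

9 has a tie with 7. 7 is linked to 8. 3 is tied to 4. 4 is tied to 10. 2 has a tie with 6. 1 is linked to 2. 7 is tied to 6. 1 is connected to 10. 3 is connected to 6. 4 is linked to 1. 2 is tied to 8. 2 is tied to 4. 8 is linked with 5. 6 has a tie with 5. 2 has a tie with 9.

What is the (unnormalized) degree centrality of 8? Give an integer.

3

8 is directly tied to 2, 5, and 7. That is 3 neighbors, so the degree of 8 is 3.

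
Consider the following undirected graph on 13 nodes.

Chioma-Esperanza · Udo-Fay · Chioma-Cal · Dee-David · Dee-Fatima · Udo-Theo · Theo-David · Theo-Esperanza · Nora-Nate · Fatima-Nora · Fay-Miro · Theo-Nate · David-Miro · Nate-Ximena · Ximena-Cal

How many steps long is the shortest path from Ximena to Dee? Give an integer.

One shortest route is Ximena – Nate – Nora – Fatima – Dee, which uses 4 edges, and at distance 3 from Ximena we only reach {David, Esperanza, Fatima, Udo}, which does not include Dee. So d(Ximena,Dee) = 4.

4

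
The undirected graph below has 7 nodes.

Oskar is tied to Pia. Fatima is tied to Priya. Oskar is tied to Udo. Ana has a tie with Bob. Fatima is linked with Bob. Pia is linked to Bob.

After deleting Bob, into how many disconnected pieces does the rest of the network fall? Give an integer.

3

Without Bob, the remaining ties split the others into: {Oskar, Pia, Udo}; {Fatima, Priya}; {Ana}.
That's 3 separate components.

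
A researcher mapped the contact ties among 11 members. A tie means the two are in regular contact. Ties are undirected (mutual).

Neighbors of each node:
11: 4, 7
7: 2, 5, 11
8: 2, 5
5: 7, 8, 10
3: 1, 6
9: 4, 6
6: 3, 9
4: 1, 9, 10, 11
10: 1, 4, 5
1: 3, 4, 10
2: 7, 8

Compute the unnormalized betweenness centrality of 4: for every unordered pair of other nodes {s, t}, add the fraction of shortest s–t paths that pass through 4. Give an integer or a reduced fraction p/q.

Pairs whose geodesics pass through 4 — 11–10: 1; 11–1: 1; 11–3: 1; 11–6: 1; 11–9: 1; 7–1: 1/2; 7–3: 1/2; 7–6: 1; 7–9: 1; 2–1: 1/3; 2–3: 1/3; 2–6: 1; 2–9: 1; 8–6: 1/2 … (+6 more pairs).
All other pairs contribute 0.
Summing the contributions gives betweenness(4) = 97/6.

97/6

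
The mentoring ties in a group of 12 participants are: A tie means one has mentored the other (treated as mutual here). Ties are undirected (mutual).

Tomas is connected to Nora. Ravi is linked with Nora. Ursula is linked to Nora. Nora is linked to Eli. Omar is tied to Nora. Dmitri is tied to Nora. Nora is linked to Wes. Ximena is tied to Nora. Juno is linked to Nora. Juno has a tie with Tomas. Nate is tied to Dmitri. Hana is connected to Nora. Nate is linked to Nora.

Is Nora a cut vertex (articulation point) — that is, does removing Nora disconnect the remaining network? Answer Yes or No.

Yes

Removing Nora leaves {Wes} with no path to {Omar}, so the network splits into 9 components. Nora is a cut vertex.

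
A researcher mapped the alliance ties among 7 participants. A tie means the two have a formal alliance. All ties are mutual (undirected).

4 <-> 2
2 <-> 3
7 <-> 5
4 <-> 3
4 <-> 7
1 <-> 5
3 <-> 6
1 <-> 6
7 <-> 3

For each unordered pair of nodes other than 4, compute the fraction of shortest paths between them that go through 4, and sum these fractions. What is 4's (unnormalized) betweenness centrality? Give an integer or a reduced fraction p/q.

1

Pairs whose geodesics pass through 4 — 2–7: 1/2; 2–5: 1/2.
All other pairs contribute 0.
Summing the contributions gives betweenness(4) = 1.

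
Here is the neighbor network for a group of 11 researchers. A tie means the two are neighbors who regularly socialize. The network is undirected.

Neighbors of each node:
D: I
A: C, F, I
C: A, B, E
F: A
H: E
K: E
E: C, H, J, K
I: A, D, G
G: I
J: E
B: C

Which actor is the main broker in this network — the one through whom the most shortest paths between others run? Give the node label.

C

Unnormalized betweenness of each node: A:27, B:0, C:29, D:0, E:24, F:0, G:0, H:0, I:17, J:0, K:0.
C has the largest value, 29, making it the main broker — the node through which the most shortest paths run.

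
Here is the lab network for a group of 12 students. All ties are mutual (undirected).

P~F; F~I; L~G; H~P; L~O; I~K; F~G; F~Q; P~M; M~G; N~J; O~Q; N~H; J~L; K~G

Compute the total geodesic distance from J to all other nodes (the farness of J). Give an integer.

27

Distances from J: F:3, G:2, H:2, I:4, K:3, L:1, M:3, N:1, O:2, P:3, Q:3.
Sum = 3 + 2 + 2 + 4 + 3 + 1 + 3 + 1 + 2 + 3 + 3 = 27.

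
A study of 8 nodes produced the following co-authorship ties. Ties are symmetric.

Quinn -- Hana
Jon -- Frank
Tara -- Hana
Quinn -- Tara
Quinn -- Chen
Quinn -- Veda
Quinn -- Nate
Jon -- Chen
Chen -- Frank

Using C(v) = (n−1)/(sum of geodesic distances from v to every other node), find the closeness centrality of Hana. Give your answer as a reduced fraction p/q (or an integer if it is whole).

1/2

Distances from Hana: Chen:2, Frank:3, Jon:3, Nate:2, Quinn:1, Tara:1, Veda:2. Sum = 14.
n = 8, so closeness = 7/14 = 1/2.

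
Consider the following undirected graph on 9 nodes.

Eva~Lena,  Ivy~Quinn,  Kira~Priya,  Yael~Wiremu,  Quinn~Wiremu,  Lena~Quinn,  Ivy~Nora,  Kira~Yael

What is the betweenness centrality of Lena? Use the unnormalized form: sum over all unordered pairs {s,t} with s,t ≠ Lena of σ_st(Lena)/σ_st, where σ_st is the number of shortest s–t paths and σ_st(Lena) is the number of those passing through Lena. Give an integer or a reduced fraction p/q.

7

Pairs whose geodesics pass through Lena — Ivy–Eva: 1; Eva–Wiremu: 1; Eva–Nora: 1; Eva–Quinn: 1; Eva–Yael: 1; Eva–Priya: 1; Eva–Kira: 1.
All other pairs contribute 0.
Summing the contributions gives betweenness(Lena) = 7.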